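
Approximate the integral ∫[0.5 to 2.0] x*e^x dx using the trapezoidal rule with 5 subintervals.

f(x) = x*e^x
a = 0.5, b = 2.0, n = 5
h = (b - a)/n = 0.300000

Trapezoidal rule: (h/2)[f(x₀) + 2f(x₁) + 2f(x₂) + ... + f(xₙ)]

x_0 = 0.5000, f(x_0) = 0.824361, coefficient = 1
x_1 = 0.8000, f(x_1) = 1.780433, coefficient = 2
x_2 = 1.1000, f(x_2) = 3.304583, coefficient = 2
x_3 = 1.4000, f(x_3) = 5.677280, coefficient = 2
x_4 = 1.7000, f(x_4) = 9.305711, coefficient = 2
x_5 = 2.0000, f(x_5) = 14.778112, coefficient = 1

I ≈ (0.300000/2) × 55.738485 = 8.360773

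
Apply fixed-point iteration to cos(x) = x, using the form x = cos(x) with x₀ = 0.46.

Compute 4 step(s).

Equation: cos(x) = x
Fixed-point form: x = cos(x)
x₀ = 0.46

x_1 = g(0.460000) = 0.896052
x_2 = g(0.896052) = 0.624697
x_3 = g(0.624697) = 0.811140
x_4 = g(0.811140) = 0.688672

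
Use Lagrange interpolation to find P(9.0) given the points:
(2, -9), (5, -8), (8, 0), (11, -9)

Lagrange interpolation formula:
P(x) = Σ yᵢ × Lᵢ(x)
where Lᵢ(x) = Π_{j≠i} (x - xⱼ)/(xᵢ - xⱼ)

L_0(9.0) = (9.0 - 5)/(2 - 5) × (9.0 - 8)/(2 - 8) × (9.0 - 11)/(2 - 11) = 0.049383
L_1(9.0) = (9.0 - 2)/(5 - 2) × (9.0 - 8)/(5 - 8) × (9.0 - 11)/(5 - 11) = -0.259259
L_2(9.0) = (9.0 - 2)/(8 - 2) × (9.0 - 5)/(8 - 5) × (9.0 - 11)/(8 - 11) = 1.037037
L_3(9.0) = (9.0 - 2)/(11 - 2) × (9.0 - 5)/(11 - 5) × (9.0 - 8)/(11 - 8) = 0.172840

P(9.0) = (-9)×L_0(9.0) + (-8)×L_1(9.0) + 0×L_2(9.0) + (-9)×L_3(9.0)
P(9.0) = 0.074074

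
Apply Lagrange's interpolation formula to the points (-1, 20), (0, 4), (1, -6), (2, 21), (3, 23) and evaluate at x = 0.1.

Lagrange interpolation formula:
P(x) = Σ yᵢ × Lᵢ(x)
where Lᵢ(x) = Π_{j≠i} (x - xⱼ)/(xᵢ - xⱼ)

L_0(0.1) = (0.1 - 0)/(-1 - 0) × (0.1 - 1)/(-1 - 1) × (0.1 - 2)/(-1 - 2) × (0.1 - 3)/(-1 - 3) = -0.020663
L_1(0.1) = (0.1 - (-1))/(0 - (-1)) × (0.1 - 1)/(0 - 1) × (0.1 - 2)/(0 - 2) × (0.1 - 3)/(0 - 3) = 0.909150
L_2(0.1) = (0.1 - (-1))/(1 - (-1)) × (0.1 - 0)/(1 - 0) × (0.1 - 2)/(1 - 2) × (0.1 - 3)/(1 - 3) = 0.151525
L_3(0.1) = (0.1 - (-1))/(2 - (-1)) × (0.1 - 0)/(2 - 0) × (0.1 - 1)/(2 - 1) × (0.1 - 3)/(2 - 3) = -0.047850
L_4(0.1) = (0.1 - (-1))/(3 - (-1)) × (0.1 - 0)/(3 - 0) × (0.1 - 1)/(3 - 1) × (0.1 - 2)/(3 - 2) = 0.007838

P(0.1) = 20×L_0(0.1) + 4×L_1(0.1) + (-6)×L_2(0.1) + 21×L_3(0.1) + 23×L_4(0.1)
P(0.1) = 1.489612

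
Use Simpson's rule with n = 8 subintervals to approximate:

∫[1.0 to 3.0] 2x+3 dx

f(x) = 2x+3
a = 1.0, b = 3.0, n = 8
h = (b - a)/n = 0.250000

Simpson's rule: (h/3)[f(x₀) + 4f(x₁) + 2f(x₂) + ... + f(xₙ)]

x_0 = 1.0000, f(x_0) = 5.000000, coefficient = 1
x_1 = 1.2500, f(x_1) = 5.500000, coefficient = 4
x_2 = 1.5000, f(x_2) = 6.000000, coefficient = 2
x_3 = 1.7500, f(x_3) = 6.500000, coefficient = 4
x_4 = 2.0000, f(x_4) = 7.000000, coefficient = 2
x_5 = 2.2500, f(x_5) = 7.500000, coefficient = 4
x_6 = 2.5000, f(x_6) = 8.000000, coefficient = 2
x_7 = 2.7500, f(x_7) = 8.500000, coefficient = 4
x_8 = 3.0000, f(x_8) = 9.000000, coefficient = 1

I ≈ (0.250000/3) × 168.000000 = 14.000000
Exact value: 14.000000
Error: 0.000000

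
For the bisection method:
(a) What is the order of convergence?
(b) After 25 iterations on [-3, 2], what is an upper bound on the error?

(a) Bisection has linear (order 1) convergence; the error is halved each step.

(b) Error bound = (b-a)/2^n = (2 - (-3))/2^{25}
    = 5/2^{25}

(a) 1 (linear); (b) error ≤ 1.49e-07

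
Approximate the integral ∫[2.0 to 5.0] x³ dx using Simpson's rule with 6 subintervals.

f(x) = x³
a = 2.0, b = 5.0, n = 6
h = (b - a)/n = 0.500000

Simpson's rule: (h/3)[f(x₀) + 4f(x₁) + 2f(x₂) + ... + f(xₙ)]

x_0 = 2.0000, f(x_0) = 8.000000, coefficient = 1
x_1 = 2.5000, f(x_1) = 15.625000, coefficient = 4
x_2 = 3.0000, f(x_2) = 27.000000, coefficient = 2
x_3 = 3.5000, f(x_3) = 42.875000, coefficient = 4
x_4 = 4.0000, f(x_4) = 64.000000, coefficient = 2
x_5 = 4.5000, f(x_5) = 91.125000, coefficient = 4
x_6 = 5.0000, f(x_6) = 125.000000, coefficient = 1

I ≈ (0.500000/3) × 913.500000 = 152.250000
Exact value: 152.250000
Error: 0.000000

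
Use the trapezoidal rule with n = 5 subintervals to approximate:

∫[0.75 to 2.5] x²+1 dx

f(x) = x²+1
a = 0.75, b = 2.5, n = 5
h = (b - a)/n = 0.350000

Trapezoidal rule: (h/2)[f(x₀) + 2f(x₁) + 2f(x₂) + ... + f(xₙ)]

x_0 = 0.7500, f(x_0) = 1.562500, coefficient = 1
x_1 = 1.1000, f(x_1) = 2.210000, coefficient = 2
x_2 = 1.4500, f(x_2) = 3.102500, coefficient = 2
x_3 = 1.8000, f(x_3) = 4.240000, coefficient = 2
x_4 = 2.1500, f(x_4) = 5.622500, coefficient = 2
x_5 = 2.5000, f(x_5) = 7.250000, coefficient = 1

I ≈ (0.350000/2) × 39.162500 = 6.853437
Exact value: 6.817708
Error: 0.035729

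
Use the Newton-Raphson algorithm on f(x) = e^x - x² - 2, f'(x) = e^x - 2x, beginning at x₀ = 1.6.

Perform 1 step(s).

f(x) = e^x - x² - 2
f'(x) = e^x - 2x
x₀ = 1.6

Newton-Raphson formula: x_{n+1} = x_n - f(x_n)/f'(x_n)

Iteration 1:
  f(1.600000) = 0.393032
  f'(1.600000) = 1.753032
  x_1 = 1.600000 - 0.393032/1.753032 = 1.375799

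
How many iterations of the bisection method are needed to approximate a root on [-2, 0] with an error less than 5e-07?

We need (b-a)/2^n ≤ 5e-07
(0 - (-2))/2^n ≤ 5e-07
2/2^n ≤ 5e-07
2^n ≥ 4000000
n ≥ log₂(4000000) = 21.93
n ≥ 22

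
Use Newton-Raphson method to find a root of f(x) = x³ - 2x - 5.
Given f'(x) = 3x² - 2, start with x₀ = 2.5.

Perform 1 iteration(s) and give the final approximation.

f(x) = x³ - 2x - 5
f'(x) = 3x² - 2
x₀ = 2.5

Newton-Raphson formula: x_{n+1} = x_n - f(x_n)/f'(x_n)

Iteration 1:
  f(2.500000) = 5.625000
  f'(2.500000) = 16.750000
  x_1 = 2.500000 - 5.625000/16.750000 = 2.164179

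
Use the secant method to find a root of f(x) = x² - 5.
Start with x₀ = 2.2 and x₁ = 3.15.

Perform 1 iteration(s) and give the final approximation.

f(x) = x² - 5
x₀ = 2.2, x₁ = 3.15

Secant formula: x_{n+1} = x_n - f(x_n)(x_n - x_{n-1})/(f(x_n) - f(x_{n-1}))

Iteration 1:
  f(2.200000) = -0.160000
  f(3.150000) = 4.922500
  x_2 = 3.150000 - 4.922500×(3.150000 - 2.200000)/(4.922500 - (-0.160000))
       = 2.229907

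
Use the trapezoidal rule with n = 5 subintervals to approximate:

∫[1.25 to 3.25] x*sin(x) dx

f(x) = x*sin(x)
a = 1.25, b = 3.25, n = 5
h = (b - a)/n = 0.400000

Trapezoidal rule: (h/2)[f(x₀) + 2f(x₁) + 2f(x₂) + ... + f(xₙ)]

x_0 = 1.2500, f(x_0) = 1.186231, coefficient = 1
x_1 = 1.6500, f(x_1) = 1.644827, coefficient = 2
x_2 = 2.0500, f(x_2) = 1.819093, coefficient = 2
x_3 = 2.4500, f(x_3) = 1.562524, coefficient = 2
x_4 = 2.8500, f(x_4) = 0.819312, coefficient = 2
x_5 = 3.2500, f(x_5) = -0.351634, coefficient = 1

I ≈ (0.400000/2) × 12.526109 = 2.505222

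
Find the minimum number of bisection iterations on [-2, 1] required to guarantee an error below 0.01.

We need (b-a)/2^n ≤ 0.01
(1 - (-2))/2^n ≤ 0.01
3/2^n ≤ 0.01
2^n ≥ 300
n ≥ log₂(300) = 8.23
n ≥ 9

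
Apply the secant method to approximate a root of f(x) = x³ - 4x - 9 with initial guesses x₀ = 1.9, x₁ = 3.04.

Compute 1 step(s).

f(x) = x³ - 4x - 9
x₀ = 1.9, x₁ = 3.04

Secant formula: x_{n+1} = x_n - f(x_n)(x_n - x_{n-1})/(f(x_n) - f(x_{n-1}))

Iteration 1:
  f(1.900000) = -9.741000
  f(3.040000) = 6.934464
  x_2 = 3.040000 - 6.934464×(3.040000 - 1.900000)/(6.934464 - (-9.741000))
       = 2.565933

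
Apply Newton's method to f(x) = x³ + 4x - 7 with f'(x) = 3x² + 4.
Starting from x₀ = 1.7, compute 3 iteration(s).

f(x) = x³ + 4x - 7
f'(x) = 3x² + 4
x₀ = 1.7

Newton-Raphson formula: x_{n+1} = x_n - f(x_n)/f'(x_n)

Iteration 1:
  f(1.700000) = 4.713000
  f'(1.700000) = 12.670000
  x_1 = 1.700000 - 4.713000/12.670000 = 1.328019
Iteration 2:
  f(1.328019) = 0.654216
  f'(1.328019) = 9.290903
  x_2 = 1.328019 - 0.654216/9.290903 = 1.257604
Iteration 3:
  f(1.257604) = 0.019405
  f'(1.257604) = 8.744706
  x_3 = 1.257604 - 0.019405/8.744706 = 1.255385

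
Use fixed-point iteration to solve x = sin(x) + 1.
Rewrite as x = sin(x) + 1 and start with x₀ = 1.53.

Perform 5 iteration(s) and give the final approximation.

Equation: x = sin(x) + 1
Fixed-point form: x = sin(x) + 1
x₀ = 1.53

x_1 = g(1.530000) = 1.999168
x_2 = g(1.999168) = 1.909643
x_3 = g(1.909643) = 1.943139
x_4 = g(1.943139) = 1.931478
x_5 = g(1.931478) = 1.935657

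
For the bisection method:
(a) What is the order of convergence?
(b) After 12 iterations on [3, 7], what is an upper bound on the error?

(a) Bisection has linear (order 1) convergence; the error is halved each step.

(b) Error bound = (b-a)/2^n = (7 - 3)/2^{12}
    = 4/2^{12}

(a) 1 (linear); (b) error ≤ 9.77e-04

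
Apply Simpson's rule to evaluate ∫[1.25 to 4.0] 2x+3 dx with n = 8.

f(x) = 2x+3
a = 1.25, b = 4.0, n = 8
h = (b - a)/n = 0.343750

Simpson's rule: (h/3)[f(x₀) + 4f(x₁) + 2f(x₂) + ... + f(xₙ)]

x_0 = 1.2500, f(x_0) = 5.500000, coefficient = 1
x_1 = 1.5938, f(x_1) = 6.187500, coefficient = 4
x_2 = 1.9375, f(x_2) = 6.875000, coefficient = 2
x_3 = 2.2812, f(x_3) = 7.562500, coefficient = 4
x_4 = 2.6250, f(x_4) = 8.250000, coefficient = 2
x_5 = 2.9688, f(x_5) = 8.937500, coefficient = 4
x_6 = 3.3125, f(x_6) = 9.625000, coefficient = 2
x_7 = 3.6562, f(x_7) = 10.312500, coefficient = 4
x_8 = 4.0000, f(x_8) = 11.000000, coefficient = 1

I ≈ (0.343750/3) × 198.000000 = 22.687500
Exact value: 22.687500
Error: 0.000000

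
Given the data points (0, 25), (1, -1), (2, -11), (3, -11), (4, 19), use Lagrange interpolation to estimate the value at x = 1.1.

Lagrange interpolation formula:
P(x) = Σ yᵢ × Lᵢ(x)
where Lᵢ(x) = Π_{j≠i} (x - xⱼ)/(xᵢ - xⱼ)

L_0(1.1) = (1.1 - 1)/(0 - 1) × (1.1 - 2)/(0 - 2) × (1.1 - 3)/(0 - 3) × (1.1 - 4)/(0 - 4) = -0.020663
L_1(1.1) = (1.1 - 0)/(1 - 0) × (1.1 - 2)/(1 - 2) × (1.1 - 3)/(1 - 3) × (1.1 - 4)/(1 - 4) = 0.909150
L_2(1.1) = (1.1 - 0)/(2 - 0) × (1.1 - 1)/(2 - 1) × (1.1 - 3)/(2 - 3) × (1.1 - 4)/(2 - 4) = 0.151525
L_3(1.1) = (1.1 - 0)/(3 - 0) × (1.1 - 1)/(3 - 1) × (1.1 - 2)/(3 - 2) × (1.1 - 4)/(3 - 4) = -0.047850
L_4(1.1) = (1.1 - 0)/(4 - 0) × (1.1 - 1)/(4 - 1) × (1.1 - 2)/(4 - 2) × (1.1 - 3)/(4 - 3) = 0.007838

P(1.1) = 25×L_0(1.1) + (-1)×L_1(1.1) + (-11)×L_2(1.1) + (-11)×L_3(1.1) + 19×L_4(1.1)
P(1.1) = -2.417225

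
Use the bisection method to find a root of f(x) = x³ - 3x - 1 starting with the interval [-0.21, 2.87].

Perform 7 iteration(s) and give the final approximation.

f(x) = x³ - 3x - 1
Initial interval: [-0.21, 2.87]

Iteration 1:
  c_1 = (-0.210000 + 2.870000)/2 = 1.330000
  f(c_1) = f(1.330000) = -2.637363
  f(a) × f(c) ≥ 0, new interval: [1.330000, 2.870000]
Iteration 2:
  c_2 = (1.330000 + 2.870000)/2 = 2.100000
  f(c_2) = f(2.100000) = 1.961000
  f(a) × f(c) < 0, new interval: [1.330000, 2.100000]
Iteration 3:
  c_3 = (1.330000 + 2.100000)/2 = 1.715000
  f(c_3) = f(1.715000) = -1.100799
  f(a) × f(c) ≥ 0, new interval: [1.715000, 2.100000]
Iteration 4:
  c_4 = (1.715000 + 2.100000)/2 = 1.907500
  f(c_4) = f(1.907500) = 0.218046
  f(a) × f(c) < 0, new interval: [1.715000, 1.907500]
Iteration 5:
  c_5 = (1.715000 + 1.907500)/2 = 1.811250
  f(c_5) = f(1.811250) = -0.491715
  f(a) × f(c) ≥ 0, new interval: [1.811250, 1.907500]
Iteration 6:
  c_6 = (1.811250 + 1.907500)/2 = 1.859375
  f(c_6) = f(1.859375) = -0.149754
  f(a) × f(c) ≥ 0, new interval: [1.859375, 1.907500]
Iteration 7:
  c_7 = (1.859375 + 1.907500)/2 = 1.883438
  f(c_7) = f(1.883438) = 0.030875
  f(a) × f(c) < 0, new interval: [1.859375, 1.883438]

After 7 iteration(s), the approximation is c_7 = 1.883438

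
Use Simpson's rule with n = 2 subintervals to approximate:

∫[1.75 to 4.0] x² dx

f(x) = x²
a = 1.75, b = 4.0, n = 2
h = (b - a)/n = 1.125000

Simpson's rule: (h/3)[f(x₀) + 4f(x₁) + 2f(x₂) + ... + f(xₙ)]

x_0 = 1.7500, f(x_0) = 3.062500, coefficient = 1
x_1 = 2.8750, f(x_1) = 8.265625, coefficient = 4
x_2 = 4.0000, f(x_2) = 16.000000, coefficient = 1

I ≈ (1.125000/3) × 52.125000 = 19.546875
Exact value: 19.546875
Error: 0.000000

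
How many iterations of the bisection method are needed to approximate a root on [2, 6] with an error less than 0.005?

We need (b-a)/2^n ≤ 0.005
(6 - 2)/2^n ≤ 0.005
4/2^n ≤ 0.005
2^n ≥ 800
n ≥ log₂(800) = 9.64
n ≥ 10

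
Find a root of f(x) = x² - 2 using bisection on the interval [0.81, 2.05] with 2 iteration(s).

f(x) = x² - 2
Initial interval: [0.81, 2.05]

Iteration 1:
  c_1 = (0.810000 + 2.050000)/2 = 1.430000
  f(c_1) = f(1.430000) = 0.044900
  f(a) × f(c) < 0, new interval: [0.810000, 1.430000]
Iteration 2:
  c_2 = (0.810000 + 1.430000)/2 = 1.120000
  f(c_2) = f(1.120000) = -0.745600
  f(a) × f(c) ≥ 0, new interval: [1.120000, 1.430000]

After 2 iteration(s), the approximation is c_2 = 1.120000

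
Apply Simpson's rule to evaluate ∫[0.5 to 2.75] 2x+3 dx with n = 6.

f(x) = 2x+3
a = 0.5, b = 2.75, n = 6
h = (b - a)/n = 0.375000

Simpson's rule: (h/3)[f(x₀) + 4f(x₁) + 2f(x₂) + ... + f(xₙ)]

x_0 = 0.5000, f(x_0) = 4.000000, coefficient = 1
x_1 = 0.8750, f(x_1) = 4.750000, coefficient = 4
x_2 = 1.2500, f(x_2) = 5.500000, coefficient = 2
x_3 = 1.6250, f(x_3) = 6.250000, coefficient = 4
x_4 = 2.0000, f(x_4) = 7.000000, coefficient = 2
x_5 = 2.3750, f(x_5) = 7.750000, coefficient = 4
x_6 = 2.7500, f(x_6) = 8.500000, coefficient = 1

I ≈ (0.375000/3) × 112.500000 = 14.062500
Exact value: 14.062500
Error: 0.000000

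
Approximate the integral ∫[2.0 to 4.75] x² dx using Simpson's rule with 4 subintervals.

f(x) = x²
a = 2.0, b = 4.75, n = 4
h = (b - a)/n = 0.687500

Simpson's rule: (h/3)[f(x₀) + 4f(x₁) + 2f(x₂) + ... + f(xₙ)]

x_0 = 2.0000, f(x_0) = 4.000000, coefficient = 1
x_1 = 2.6875, f(x_1) = 7.222656, coefficient = 4
x_2 = 3.3750, f(x_2) = 11.390625, coefficient = 2
x_3 = 4.0625, f(x_3) = 16.503906, coefficient = 4
x_4 = 4.7500, f(x_4) = 22.562500, coefficient = 1

I ≈ (0.687500/3) × 144.250000 = 33.057292
Exact value: 33.057292
Error: 0.000000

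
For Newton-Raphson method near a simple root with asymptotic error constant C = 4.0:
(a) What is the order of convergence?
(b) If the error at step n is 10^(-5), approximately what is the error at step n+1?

(a) Newton-Raphson has quadratic (order 2) convergence near simple roots.
    This means |e_{n+1}| ≈ C|e_n|².

(b) With |e_n| = 10^(-5) and C = 4.0:
    |e_{n+1}| ≈ 4.0 × (10^(-5))² = 4.0 × 10^(-10)

(a) 2 (quadratic); (b) |e_{n+1}| ≈ 4.000e-10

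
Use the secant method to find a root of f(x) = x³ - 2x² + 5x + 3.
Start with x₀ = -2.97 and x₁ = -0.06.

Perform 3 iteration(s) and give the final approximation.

f(x) = x³ - 2x² + 5x + 3
x₀ = -2.97, x₁ = -0.06

Secant formula: x_{n+1} = x_n - f(x_n)(x_n - x_{n-1})/(f(x_n) - f(x_{n-1}))

Iteration 1:
  f(-2.970000) = -55.689873
  f(-0.060000) = 2.692584
  x_2 = -0.060000 - 2.692584×(-0.060000 - (-2.970000))/(2.692584 - (-55.689873))
       = -0.194208
Iteration 2:
  f(-0.060000) = 2.692584
  f(-0.194208) = 1.946199
  x_3 = -0.194208 - 1.946199×(-0.194208 - (-0.060000))/(1.946199 - 2.692584)
       = -0.544157
Iteration 3:
  f(-0.194208) = 1.946199
  f(-0.544157) = -0.474127
  x_4 = -0.544157 - (-0.474127)×(-0.544157 - (-0.194208))/(-0.474127 - 1.946199)
       = -0.475604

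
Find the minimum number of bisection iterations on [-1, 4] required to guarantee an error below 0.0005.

We need (b-a)/2^n ≤ 0.0005
(4 - (-1))/2^n ≤ 0.0005
5/2^n ≤ 0.0005
2^n ≥ 10000
n ≥ log₂(10000) = 13.29
n ≥ 14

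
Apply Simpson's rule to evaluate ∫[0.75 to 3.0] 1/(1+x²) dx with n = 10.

f(x) = 1/(1+x²)
a = 0.75, b = 3.0, n = 10
h = (b - a)/n = 0.225000

Simpson's rule: (h/3)[f(x₀) + 4f(x₁) + 2f(x₂) + ... + f(xₙ)]

x_0 = 0.7500, f(x_0) = 0.640000, coefficient = 1
x_1 = 0.9750, f(x_1) = 0.512656, coefficient = 4
x_2 = 1.2000, f(x_2) = 0.409836, coefficient = 2
x_3 = 1.4250, f(x_3) = 0.329965, coefficient = 4
x_4 = 1.6500, f(x_4) = 0.268637, coefficient = 2
x_5 = 1.8750, f(x_5) = 0.221453, coefficient = 4
x_6 = 2.1000, f(x_6) = 0.184843, coefficient = 2
x_7 = 2.3250, f(x_7) = 0.156113, coefficient = 4
x_8 = 2.5500, f(x_8) = 0.133289, coefficient = 2
x_9 = 2.7750, f(x_9) = 0.114934, coefficient = 4
x_10 = 3.0000, f(x_10) = 0.100000, coefficient = 1

I ≈ (0.225000/3) × 8.073695 = 0.605527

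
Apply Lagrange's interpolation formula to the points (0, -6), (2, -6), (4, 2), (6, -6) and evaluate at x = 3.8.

Lagrange interpolation formula:
P(x) = Σ yᵢ × Lᵢ(x)
where Lᵢ(x) = Π_{j≠i} (x - xⱼ)/(xᵢ - xⱼ)

L_0(3.8) = (3.8 - 2)/(0 - 2) × (3.8 - 4)/(0 - 4) × (3.8 - 6)/(0 - 6) = -0.016500
L_1(3.8) = (3.8 - 0)/(2 - 0) × (3.8 - 4)/(2 - 4) × (3.8 - 6)/(2 - 6) = 0.104500
L_2(3.8) = (3.8 - 0)/(4 - 0) × (3.8 - 2)/(4 - 2) × (3.8 - 6)/(4 - 6) = 0.940500
L_3(3.8) = (3.8 - 0)/(6 - 0) × (3.8 - 2)/(6 - 2) × (3.8 - 4)/(6 - 4) = -0.028500

P(3.8) = (-6)×L_0(3.8) + (-6)×L_1(3.8) + 2×L_2(3.8) + (-6)×L_3(3.8)
P(3.8) = 1.524000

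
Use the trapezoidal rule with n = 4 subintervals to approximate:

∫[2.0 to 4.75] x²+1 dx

f(x) = x²+1
a = 2.0, b = 4.75, n = 4
h = (b - a)/n = 0.687500

Trapezoidal rule: (h/2)[f(x₀) + 2f(x₁) + 2f(x₂) + ... + f(xₙ)]

x_0 = 2.0000, f(x_0) = 5.000000, coefficient = 1
x_1 = 2.6875, f(x_1) = 8.222656, coefficient = 2
x_2 = 3.3750, f(x_2) = 12.390625, coefficient = 2
x_3 = 4.0625, f(x_3) = 17.503906, coefficient = 2
x_4 = 4.7500, f(x_4) = 23.562500, coefficient = 1

I ≈ (0.687500/2) × 104.796875 = 36.023926
Exact value: 35.807292
Error: 0.216634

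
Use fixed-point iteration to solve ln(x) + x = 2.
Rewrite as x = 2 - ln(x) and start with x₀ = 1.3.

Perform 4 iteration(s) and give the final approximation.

Equation: ln(x) + x = 2
Fixed-point form: x = 2 - ln(x)
x₀ = 1.3

x_1 = g(1.300000) = 1.737636
x_2 = g(1.737636) = 1.447475
x_3 = g(1.447475) = 1.630180
x_4 = g(1.630180) = 1.511310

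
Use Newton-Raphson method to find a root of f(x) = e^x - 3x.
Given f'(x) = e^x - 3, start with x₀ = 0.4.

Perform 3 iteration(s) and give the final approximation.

f(x) = e^x - 3x
f'(x) = e^x - 3
x₀ = 0.4

Newton-Raphson formula: x_{n+1} = x_n - f(x_n)/f'(x_n)

Iteration 1:
  f(0.400000) = 0.291825
  f'(0.400000) = -1.508175
  x_1 = 0.400000 - 0.291825/(-1.508175) = 0.593495
Iteration 2:
  f(0.593495) = 0.029819
  f'(0.593495) = -1.189695
  x_2 = 0.593495 - 0.029819/(-1.189695) = 0.618560
Iteration 3:
  f(0.618560) = 0.000573
  f'(0.618560) = -1.143747
  x_3 = 0.618560 - 0.000573/(-1.143747) = 0.619061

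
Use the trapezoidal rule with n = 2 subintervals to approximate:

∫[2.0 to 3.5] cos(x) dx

f(x) = cos(x)
a = 2.0, b = 3.5, n = 2
h = (b - a)/n = 0.750000

Trapezoidal rule: (h/2)[f(x₀) + 2f(x₁) + 2f(x₂) + ... + f(xₙ)]

x_0 = 2.0000, f(x_0) = -0.416147, coefficient = 1
x_1 = 2.7500, f(x_1) = -0.924302, coefficient = 2
x_2 = 3.5000, f(x_2) = -0.936457, coefficient = 1

I ≈ (0.750000/2) × -3.201208 = -1.200453
Exact value: -1.260081
Error: 0.059628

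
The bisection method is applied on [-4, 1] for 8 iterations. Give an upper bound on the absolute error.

Bisection error bound: |error| ≤ (b-a)/2^n
|error| ≤ (1 - (-4))/2^8 = 5/2^8
|error| ≤ 0.0195312500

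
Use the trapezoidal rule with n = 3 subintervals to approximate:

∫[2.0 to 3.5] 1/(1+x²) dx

f(x) = 1/(1+x²)
a = 2.0, b = 3.5, n = 3
h = (b - a)/n = 0.500000

Trapezoidal rule: (h/2)[f(x₀) + 2f(x₁) + 2f(x₂) + ... + f(xₙ)]

x_0 = 2.0000, f(x_0) = 0.200000, coefficient = 1
x_1 = 2.5000, f(x_1) = 0.137931, coefficient = 2
x_2 = 3.0000, f(x_2) = 0.100000, coefficient = 2
x_3 = 3.5000, f(x_3) = 0.075472, coefficient = 1

I ≈ (0.500000/2) × 0.751334 = 0.187833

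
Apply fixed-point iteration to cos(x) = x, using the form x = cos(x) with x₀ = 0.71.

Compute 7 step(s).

Equation: cos(x) = x
Fixed-point form: x = cos(x)
x₀ = 0.71

x_1 = g(0.710000) = 0.758362
x_2 = g(0.758362) = 0.725964
x_3 = g(0.725964) = 0.747860
x_4 = g(0.747860) = 0.733146
x_5 = g(0.733146) = 0.743073
x_6 = g(0.743073) = 0.736393
x_7 = g(0.736393) = 0.740896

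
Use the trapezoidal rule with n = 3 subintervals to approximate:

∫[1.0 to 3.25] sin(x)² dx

f(x) = sin(x)²
a = 1.0, b = 3.25, n = 3
h = (b - a)/n = 0.750000

Trapezoidal rule: (h/2)[f(x₀) + 2f(x₁) + 2f(x₂) + ... + f(xₙ)]

x_0 = 1.0000, f(x_0) = 0.708073, coefficient = 1
x_1 = 1.7500, f(x_1) = 0.968228, coefficient = 2
x_2 = 2.5000, f(x_2) = 0.358169, coefficient = 2
x_3 = 3.2500, f(x_3) = 0.011706, coefficient = 1

I ≈ (0.750000/2) × 3.372574 = 1.264715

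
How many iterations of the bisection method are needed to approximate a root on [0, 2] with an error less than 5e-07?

We need (b-a)/2^n ≤ 5e-07
(2 - 0)/2^n ≤ 5e-07
2/2^n ≤ 5e-07
2^n ≥ 4000000
n ≥ log₂(4000000) = 21.93
n ≥ 22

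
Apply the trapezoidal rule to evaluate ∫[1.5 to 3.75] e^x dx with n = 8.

f(x) = e^x
a = 1.5, b = 3.75, n = 8
h = (b - a)/n = 0.281250

Trapezoidal rule: (h/2)[f(x₀) + 2f(x₁) + 2f(x₂) + ... + f(xₙ)]

x_0 = 1.5000, f(x_0) = 4.481689, coefficient = 1
x_1 = 1.7812, f(x_1) = 5.937273, coefficient = 2
x_2 = 2.0625, f(x_2) = 7.865609, coefficient = 2
x_3 = 2.3438, f(x_3) = 10.420239, coefficient = 2
x_4 = 2.6250, f(x_4) = 13.804574, coefficient = 2
x_5 = 2.9062, f(x_5) = 18.288089, coefficient = 2
x_6 = 3.1875, f(x_6) = 24.227782, coefficient = 2
x_7 = 3.4688, f(x_7) = 32.096597, coefficient = 2
x_8 = 3.7500, f(x_8) = 42.521082, coefficient = 1

I ≈ (0.281250/2) × 272.283100 = 38.289811
Exact value: 38.039393
Error: 0.250418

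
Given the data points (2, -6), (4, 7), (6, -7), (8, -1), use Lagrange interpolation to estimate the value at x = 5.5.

Lagrange interpolation formula:
P(x) = Σ yᵢ × Lᵢ(x)
where Lᵢ(x) = Π_{j≠i} (x - xⱼ)/(xᵢ - xⱼ)

L_0(5.5) = (5.5 - 4)/(2 - 4) × (5.5 - 6)/(2 - 6) × (5.5 - 8)/(2 - 8) = -0.039062
L_1(5.5) = (5.5 - 2)/(4 - 2) × (5.5 - 6)/(4 - 6) × (5.5 - 8)/(4 - 8) = 0.273438
L_2(5.5) = (5.5 - 2)/(6 - 2) × (5.5 - 4)/(6 - 4) × (5.5 - 8)/(6 - 8) = 0.820312
L_3(5.5) = (5.5 - 2)/(8 - 2) × (5.5 - 4)/(8 - 4) × (5.5 - 6)/(8 - 6) = -0.054688

P(5.5) = (-6)×L_0(5.5) + 7×L_1(5.5) + (-7)×L_2(5.5) + (-1)×L_3(5.5)
P(5.5) = -3.539062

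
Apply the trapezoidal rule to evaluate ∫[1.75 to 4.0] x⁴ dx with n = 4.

f(x) = x⁴
a = 1.75, b = 4.0, n = 4
h = (b - a)/n = 0.562500

Trapezoidal rule: (h/2)[f(x₀) + 2f(x₁) + 2f(x₂) + ... + f(xₙ)]

x_0 = 1.7500, f(x_0) = 9.378906, coefficient = 1
x_1 = 2.3125, f(x_1) = 28.597427, coefficient = 2
x_2 = 2.8750, f(x_2) = 68.320557, coefficient = 2
x_3 = 3.4375, f(x_3) = 139.627457, coefficient = 2
x_4 = 4.0000, f(x_4) = 256.000000, coefficient = 1

I ≈ (0.562500/2) × 738.469788 = 207.694628
Exact value: 201.517383
Error: 6.177245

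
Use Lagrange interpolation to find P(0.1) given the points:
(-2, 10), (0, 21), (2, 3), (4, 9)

Lagrange interpolation formula:
P(x) = Σ yᵢ × Lᵢ(x)
where Lᵢ(x) = Π_{j≠i} (x - xⱼ)/(xᵢ - xⱼ)

L_0(0.1) = (0.1 - 0)/(-2 - 0) × (0.1 - 2)/(-2 - 2) × (0.1 - 4)/(-2 - 4) = -0.015438
L_1(0.1) = (0.1 - (-2))/(0 - (-2)) × (0.1 - 2)/(0 - 2) × (0.1 - 4)/(0 - 4) = 0.972562
L_2(0.1) = (0.1 - (-2))/(2 - (-2)) × (0.1 - 0)/(2 - 0) × (0.1 - 4)/(2 - 4) = 0.051188
L_3(0.1) = (0.1 - (-2))/(4 - (-2)) × (0.1 - 0)/(4 - 0) × (0.1 - 2)/(4 - 2) = -0.008313

P(0.1) = 10×L_0(0.1) + 21×L_1(0.1) + 3×L_2(0.1) + 9×L_3(0.1)
P(0.1) = 20.348187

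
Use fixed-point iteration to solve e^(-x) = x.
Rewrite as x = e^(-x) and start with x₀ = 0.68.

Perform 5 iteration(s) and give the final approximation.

Equation: e^(-x) = x
Fixed-point form: x = e^(-x)
x₀ = 0.68

x_1 = g(0.680000) = 0.506617
x_2 = g(0.506617) = 0.602531
x_3 = g(0.602531) = 0.547425
x_4 = g(0.547425) = 0.578438
x_5 = g(0.578438) = 0.560774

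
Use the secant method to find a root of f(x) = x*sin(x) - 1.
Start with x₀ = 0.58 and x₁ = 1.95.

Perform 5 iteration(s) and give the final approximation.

f(x) = x*sin(x) - 1
x₀ = 0.58, x₁ = 1.95

Secant formula: x_{n+1} = x_n - f(x_n)(x_n - x_{n-1})/(f(x_n) - f(x_{n-1}))

Iteration 1:
  f(0.580000) = -0.682146
  f(1.950000) = 0.811471
  x_2 = 1.950000 - 0.811471×(1.950000 - 0.580000)/(0.811471 - (-0.682146))
       = 1.205689
Iteration 2:
  f(1.950000) = 0.811471
  f(1.205689) = 0.126217
  x_3 = 1.205689 - 0.126217×(1.205689 - 1.950000)/(0.126217 - 0.811471)
       = 1.068595
Iteration 3:
  f(1.205689) = 0.126217
  f(1.068595) = -0.063350
  x_4 = 1.068595 - (-0.063350)×(1.068595 - 1.205689)/(-0.063350 - 0.126217)
       = 1.114409
Iteration 4:
  f(1.068595) = -0.063350
  f(1.114409) = 0.000350
  x_5 = 1.114409 - 0.000350×(1.114409 - 1.068595)/(0.000350 - (-0.063350))
       = 1.114157
Iteration 5:
  f(1.114409) = 0.000350
  f(1.114157) = 0.000000
  x_6 = 1.114157 - 0.000000×(1.114157 - 1.114409)/(0.000000 - 0.000350)
       = 1.114157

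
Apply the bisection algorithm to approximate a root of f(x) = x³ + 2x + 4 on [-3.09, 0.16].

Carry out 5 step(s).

f(x) = x³ + 2x + 4
Initial interval: [-3.09, 0.16]

Iteration 1:
  c_1 = (-3.090000 + 0.160000)/2 = -1.465000
  f(c_1) = f(-1.465000) = -2.074220
  f(a) × f(c) ≥ 0, new interval: [-1.465000, 0.160000]
Iteration 2:
  c_2 = (-1.465000 + 0.160000)/2 = -0.652500
  f(c_2) = f(-0.652500) = 2.417194
  f(a) × f(c) < 0, new interval: [-1.465000, -0.652500]
Iteration 3:
  c_3 = (-1.465000 + (-0.652500))/2 = -1.058750
  f(c_3) = f(-1.058750) = 0.695693
  f(a) × f(c) < 0, new interval: [-1.465000, -1.058750]
Iteration 4:
  c_4 = (-1.465000 + (-1.058750))/2 = -1.261875
  f(c_4) = f(-1.261875) = -0.533070
  f(a) × f(c) ≥ 0, new interval: [-1.261875, -1.058750]
Iteration 5:
  c_5 = (-1.261875 + (-1.058750))/2 = -1.160312
  f(c_5) = f(-1.160312) = 0.117217
  f(a) × f(c) < 0, new interval: [-1.261875, -1.160312]

After 5 iteration(s), the approximation is c_5 = -1.160312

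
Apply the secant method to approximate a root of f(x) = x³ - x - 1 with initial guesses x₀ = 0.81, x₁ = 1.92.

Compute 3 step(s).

f(x) = x³ - x - 1
x₀ = 0.81, x₁ = 1.92

Secant formula: x_{n+1} = x_n - f(x_n)(x_n - x_{n-1})/(f(x_n) - f(x_{n-1}))

Iteration 1:
  f(0.810000) = -1.278559
  f(1.920000) = 4.157888
  x_2 = 1.920000 - 4.157888×(1.920000 - 0.810000)/(4.157888 - (-1.278559))
       = 1.071053
Iteration 2:
  f(1.920000) = 4.157888
  f(1.071053) = -0.842390
  x_3 = 1.071053 - (-0.842390)×(1.071053 - 1.920000)/(-0.842390 - 4.157888)
       = 1.214074
Iteration 3:
  f(1.071053) = -0.842390
  f(1.214074) = -0.424559
  x_4 = 1.214074 - (-0.424559)×(1.214074 - 1.071053)/(-0.424559 - (-0.842390))
       = 1.359398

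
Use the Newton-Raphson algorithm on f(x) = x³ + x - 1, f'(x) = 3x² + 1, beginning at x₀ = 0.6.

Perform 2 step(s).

f(x) = x³ + x - 1
f'(x) = 3x² + 1
x₀ = 0.6

Newton-Raphson formula: x_{n+1} = x_n - f(x_n)/f'(x_n)

Iteration 1:
  f(0.600000) = -0.184000
  f'(0.600000) = 2.080000
  x_1 = 0.600000 - (-0.184000)/2.080000 = 0.688462
Iteration 2:
  f(0.688462) = 0.014778
  f'(0.688462) = 2.421938
  x_2 = 0.688462 - 0.014778/2.421938 = 0.682360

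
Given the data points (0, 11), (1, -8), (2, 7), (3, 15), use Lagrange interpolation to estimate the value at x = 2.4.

Lagrange interpolation formula:
P(x) = Σ yᵢ × Lᵢ(x)
where Lᵢ(x) = Π_{j≠i} (x - xⱼ)/(xᵢ - xⱼ)

L_0(2.4) = (2.4 - 1)/(0 - 1) × (2.4 - 2)/(0 - 2) × (2.4 - 3)/(0 - 3) = 0.056000
L_1(2.4) = (2.4 - 0)/(1 - 0) × (2.4 - 2)/(1 - 2) × (2.4 - 3)/(1 - 3) = -0.288000
L_2(2.4) = (2.4 - 0)/(2 - 0) × (2.4 - 1)/(2 - 1) × (2.4 - 3)/(2 - 3) = 1.008000
L_3(2.4) = (2.4 - 0)/(3 - 0) × (2.4 - 1)/(3 - 1) × (2.4 - 2)/(3 - 2) = 0.224000

P(2.4) = 11×L_0(2.4) + (-8)×L_1(2.4) + 7×L_2(2.4) + 15×L_3(2.4)
P(2.4) = 13.336000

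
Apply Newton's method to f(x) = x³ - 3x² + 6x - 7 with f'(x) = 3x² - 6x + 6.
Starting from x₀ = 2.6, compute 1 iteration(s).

f(x) = x³ - 3x² + 6x - 7
f'(x) = 3x² - 6x + 6
x₀ = 2.6

Newton-Raphson formula: x_{n+1} = x_n - f(x_n)/f'(x_n)

Iteration 1:
  f(2.600000) = 5.896000
  f'(2.600000) = 10.680000
  x_1 = 2.600000 - 5.896000/10.680000 = 2.047940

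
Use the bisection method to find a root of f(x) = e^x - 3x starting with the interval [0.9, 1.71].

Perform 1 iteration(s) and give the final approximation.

f(x) = e^x - 3x
Initial interval: [0.9, 1.71]

Iteration 1:
  c_1 = (0.900000 + 1.710000)/2 = 1.305000
  f(c_1) = f(1.305000) = -0.227311
  f(a) × f(c) ≥ 0, new interval: [1.305000, 1.710000]

After 1 iteration(s), the approximation is c_1 = 1.305000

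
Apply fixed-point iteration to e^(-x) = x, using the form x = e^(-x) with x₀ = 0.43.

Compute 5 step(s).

Equation: e^(-x) = x
Fixed-point form: x = e^(-x)
x₀ = 0.43

x_1 = g(0.430000) = 0.650509
x_2 = g(0.650509) = 0.521780
x_3 = g(0.521780) = 0.593463
x_4 = g(0.593463) = 0.552411
x_5 = g(0.552411) = 0.575561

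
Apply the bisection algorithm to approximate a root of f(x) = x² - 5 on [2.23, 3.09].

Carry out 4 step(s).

f(x) = x² - 5
Initial interval: [2.23, 3.09]

Iteration 1:
  c_1 = (2.230000 + 3.090000)/2 = 2.660000
  f(c_1) = f(2.660000) = 2.075600
  f(a) × f(c) < 0, new interval: [2.230000, 2.660000]
Iteration 2:
  c_2 = (2.230000 + 2.660000)/2 = 2.445000
  f(c_2) = f(2.445000) = 0.978025
  f(a) × f(c) < 0, new interval: [2.230000, 2.445000]
Iteration 3:
  c_3 = (2.230000 + 2.445000)/2 = 2.337500
  f(c_3) = f(2.337500) = 0.463906
  f(a) × f(c) < 0, new interval: [2.230000, 2.337500]
Iteration 4:
  c_4 = (2.230000 + 2.337500)/2 = 2.283750
  f(c_4) = f(2.283750) = 0.215514
  f(a) × f(c) < 0, new interval: [2.230000, 2.283750]

After 4 iteration(s), the approximation is c_4 = 2.283750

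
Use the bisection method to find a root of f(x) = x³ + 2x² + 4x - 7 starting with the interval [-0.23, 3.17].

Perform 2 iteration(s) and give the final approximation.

f(x) = x³ + 2x² + 4x - 7
Initial interval: [-0.23, 3.17]

Iteration 1:
  c_1 = (-0.230000 + 3.170000)/2 = 1.470000
  f(c_1) = f(1.470000) = 6.378323
  f(a) × f(c) < 0, new interval: [-0.230000, 1.470000]
Iteration 2:
  c_2 = (-0.230000 + 1.470000)/2 = 0.620000
  f(c_2) = f(0.620000) = -3.512872
  f(a) × f(c) ≥ 0, new interval: [0.620000, 1.470000]

After 2 iteration(s), the approximation is c_2 = 0.620000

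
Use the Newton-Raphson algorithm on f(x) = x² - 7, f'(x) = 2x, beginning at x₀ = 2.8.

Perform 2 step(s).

f(x) = x² - 7
f'(x) = 2x
x₀ = 2.8

Newton-Raphson formula: x_{n+1} = x_n - f(x_n)/f'(x_n)

Iteration 1:
  f(2.800000) = 0.840000
  f'(2.800000) = 5.600000
  x_1 = 2.800000 - 0.840000/5.600000 = 2.650000
Iteration 2:
  f(2.650000) = 0.022500
  f'(2.650000) = 5.300000
  x_2 = 2.650000 - 0.022500/5.300000 = 2.645755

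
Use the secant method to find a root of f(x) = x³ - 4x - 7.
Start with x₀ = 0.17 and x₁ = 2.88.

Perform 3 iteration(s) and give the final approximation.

f(x) = x³ - 4x - 7
x₀ = 0.17, x₁ = 2.88

Secant formula: x_{n+1} = x_n - f(x_n)(x_n - x_{n-1})/(f(x_n) - f(x_{n-1}))

Iteration 1:
  f(0.170000) = -7.675087
  f(2.880000) = 5.367872
  x_2 = 2.880000 - 5.367872×(2.880000 - 0.170000)/(5.367872 - (-7.675087))
       = 1.764691
Iteration 2:
  f(2.880000) = 5.367872
  f(1.764691) = -8.563281
  x_3 = 1.764691 - (-8.563281)×(1.764691 - 2.880000)/(-8.563281 - 5.367872)
       = 2.450255
Iteration 3:
  f(1.764691) = -8.563281
  f(2.450255) = -2.090297
  x_4 = 2.450255 - (-2.090297)×(2.450255 - 1.764691)/(-2.090297 - (-8.563281))
       = 2.671642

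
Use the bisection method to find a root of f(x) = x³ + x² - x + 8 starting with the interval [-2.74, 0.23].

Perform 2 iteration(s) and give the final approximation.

f(x) = x³ + x² - x + 8
Initial interval: [-2.74, 0.23]

Iteration 1:
  c_1 = (-2.740000 + 0.230000)/2 = -1.255000
  f(c_1) = f(-1.255000) = 8.853369
  f(a) × f(c) < 0, new interval: [-2.740000, -1.255000]
Iteration 2:
  c_2 = (-2.740000 + (-1.255000))/2 = -1.997500
  f(c_2) = f(-1.997500) = 6.017469
  f(a) × f(c) < 0, new interval: [-2.740000, -1.997500]

After 2 iteration(s), the approximation is c_2 = -1.997500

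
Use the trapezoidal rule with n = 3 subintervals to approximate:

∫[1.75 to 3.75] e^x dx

f(x) = e^x
a = 1.75, b = 3.75, n = 3
h = (b - a)/n = 0.666667

Trapezoidal rule: (h/2)[f(x₀) + 2f(x₁) + 2f(x₂) + ... + f(xₙ)]

x_0 = 1.7500, f(x_0) = 5.754603, coefficient = 1
x_1 = 2.4167, f(x_1) = 11.208436, coefficient = 2
x_2 = 3.0833, f(x_2) = 21.831051, coefficient = 2
x_3 = 3.7500, f(x_3) = 42.521082, coefficient = 1

I ≈ (0.666667/2) × 114.354659 = 38.118220
Exact value: 36.766479
Error: 1.351740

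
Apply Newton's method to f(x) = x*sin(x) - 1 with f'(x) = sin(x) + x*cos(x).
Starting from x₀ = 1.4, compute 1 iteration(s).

f(x) = x*sin(x) - 1
f'(x) = sin(x) + x*cos(x)
x₀ = 1.4

Newton-Raphson formula: x_{n+1} = x_n - f(x_n)/f'(x_n)

Iteration 1:
  f(1.400000) = 0.379630
  f'(1.400000) = 1.223404
  x_1 = 1.400000 - 0.379630/1.223404 = 1.089694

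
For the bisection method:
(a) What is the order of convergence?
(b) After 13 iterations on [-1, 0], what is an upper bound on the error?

(a) Bisection has linear (order 1) convergence; the error is halved each step.

(b) Error bound = (b-a)/2^n = (0 - (-1))/2^{13}
    = 1/2^{13}

(a) 1 (linear); (b) error ≤ 1.22e-04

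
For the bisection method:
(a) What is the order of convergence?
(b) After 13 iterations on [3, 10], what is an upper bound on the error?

(a) Bisection has linear (order 1) convergence; the error is halved each step.

(b) Error bound = (b-a)/2^n = (10 - 3)/2^{13}
    = 7/2^{13}

(a) 1 (linear); (b) error ≤ 8.54e-04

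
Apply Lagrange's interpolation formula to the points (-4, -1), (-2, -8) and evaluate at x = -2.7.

Lagrange interpolation formula:
P(x) = Σ yᵢ × Lᵢ(x)
where Lᵢ(x) = Π_{j≠i} (x - xⱼ)/(xᵢ - xⱼ)

L_0(-2.7) = (-2.7 - (-2))/(-4 - (-2)) = 0.350000
L_1(-2.7) = (-2.7 - (-4))/(-2 - (-4)) = 0.650000

P(-2.7) = (-1)×L_0(-2.7) + (-8)×L_1(-2.7)
P(-2.7) = -5.550000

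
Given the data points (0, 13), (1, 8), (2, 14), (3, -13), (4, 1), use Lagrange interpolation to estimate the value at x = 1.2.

Lagrange interpolation formula:
P(x) = Σ yᵢ × Lᵢ(x)
where Lᵢ(x) = Π_{j≠i} (x - xⱼ)/(xᵢ - xⱼ)

L_0(1.2) = (1.2 - 1)/(0 - 1) × (1.2 - 2)/(0 - 2) × (1.2 - 3)/(0 - 3) × (1.2 - 4)/(0 - 4) = -0.033600
L_1(1.2) = (1.2 - 0)/(1 - 0) × (1.2 - 2)/(1 - 2) × (1.2 - 3)/(1 - 3) × (1.2 - 4)/(1 - 4) = 0.806400
L_2(1.2) = (1.2 - 0)/(2 - 0) × (1.2 - 1)/(2 - 1) × (1.2 - 3)/(2 - 3) × (1.2 - 4)/(2 - 4) = 0.302400
L_3(1.2) = (1.2 - 0)/(3 - 0) × (1.2 - 1)/(3 - 1) × (1.2 - 2)/(3 - 2) × (1.2 - 4)/(3 - 4) = -0.089600
L_4(1.2) = (1.2 - 0)/(4 - 0) × (1.2 - 1)/(4 - 1) × (1.2 - 2)/(4 - 2) × (1.2 - 3)/(4 - 3) = 0.014400

P(1.2) = 13×L_0(1.2) + 8×L_1(1.2) + 14×L_2(1.2) + (-13)×L_3(1.2) + 1×L_4(1.2)
P(1.2) = 11.427200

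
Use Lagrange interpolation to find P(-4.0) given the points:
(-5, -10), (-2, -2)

Lagrange interpolation formula:
P(x) = Σ yᵢ × Lᵢ(x)
where Lᵢ(x) = Π_{j≠i} (x - xⱼ)/(xᵢ - xⱼ)

L_0(-4.0) = (-4.0 - (-2))/(-5 - (-2)) = 0.666667
L_1(-4.0) = (-4.0 - (-5))/(-2 - (-5)) = 0.333333

P(-4.0) = (-10)×L_0(-4.0) + (-2)×L_1(-4.0)
P(-4.0) = -7.333333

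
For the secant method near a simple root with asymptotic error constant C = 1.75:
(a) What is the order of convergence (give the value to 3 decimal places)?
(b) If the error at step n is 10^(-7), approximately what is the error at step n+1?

(a) Secant method has superlinear convergence with order φ = (1+√5)/2 ≈ 1.618.
    This means |e_{n+1}| ≈ C|e_n|^1.618.

(b) With |e_n| = 10^(-7) and C = 1.75:
    |e_{n+1}| ≈ 1.75 × (10^(-7))^1.618 = 1.75 × 10^(-11.33)

(a) ≈ 1.618 (golden ratio); (b) |e_{n+1}| ≈ 8.257e-12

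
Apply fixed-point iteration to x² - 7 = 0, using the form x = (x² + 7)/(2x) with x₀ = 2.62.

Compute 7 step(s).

Equation: x² - 7 = 0
Fixed-point form: x = (x² + 7)/(2x)
x₀ = 2.62

x_1 = g(2.620000) = 2.645878
x_2 = g(2.645878) = 2.645751
x_3 = g(2.645751) = 2.645751
x_4 = g(2.645751) = 2.645751
x_5 = g(2.645751) = 2.645751
x_6 = g(2.645751) = 2.645751
x_7 = g(2.645751) = 2.645751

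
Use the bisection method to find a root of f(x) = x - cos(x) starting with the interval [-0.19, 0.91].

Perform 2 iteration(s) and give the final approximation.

f(x) = x - cos(x)
Initial interval: [-0.19, 0.91]

Iteration 1:
  c_1 = (-0.190000 + 0.910000)/2 = 0.360000
  f(c_1) = f(0.360000) = -0.575897
  f(a) × f(c) ≥ 0, new interval: [0.360000, 0.910000]
Iteration 2:
  c_2 = (0.360000 + 0.910000)/2 = 0.635000
  f(c_2) = f(0.635000) = -0.170072
  f(a) × f(c) ≥ 0, new interval: [0.635000, 0.910000]

After 2 iteration(s), the approximation is c_2 = 0.635000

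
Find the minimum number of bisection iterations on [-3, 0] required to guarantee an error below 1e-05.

We need (b-a)/2^n ≤ 1e-05
(0 - (-3))/2^n ≤ 1e-05
3/2^n ≤ 1e-05
2^n ≥ 300000
n ≥ log₂(300000) = 18.19
n ≥ 19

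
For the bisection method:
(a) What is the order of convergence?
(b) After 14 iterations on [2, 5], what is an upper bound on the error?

(a) Bisection has linear (order 1) convergence; the error is halved each step.

(b) Error bound = (b-a)/2^n = (5 - 2)/2^{14}
    = 3/2^{14}

(a) 1 (linear); (b) error ≤ 1.83e-04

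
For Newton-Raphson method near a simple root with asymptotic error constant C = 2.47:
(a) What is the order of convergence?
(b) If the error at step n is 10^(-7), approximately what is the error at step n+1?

(a) Newton-Raphson has quadratic (order 2) convergence near simple roots.
    This means |e_{n+1}| ≈ C|e_n|².

(b) With |e_n| = 10^(-7) and C = 2.47:
    |e_{n+1}| ≈ 2.47 × (10^(-7))² = 2.47 × 10^(-14)

(a) 2 (quadratic); (b) |e_{n+1}| ≈ 2.470e-14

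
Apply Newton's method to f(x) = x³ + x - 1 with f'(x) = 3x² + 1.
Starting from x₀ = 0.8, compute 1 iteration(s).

f(x) = x³ + x - 1
f'(x) = 3x² + 1
x₀ = 0.8

Newton-Raphson formula: x_{n+1} = x_n - f(x_n)/f'(x_n)

Iteration 1:
  f(0.800000) = 0.312000
  f'(0.800000) = 2.920000
  x_1 = 0.800000 - 0.312000/2.920000 = 0.693151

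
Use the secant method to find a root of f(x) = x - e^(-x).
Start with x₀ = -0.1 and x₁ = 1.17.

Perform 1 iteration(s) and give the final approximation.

f(x) = x - e^(-x)
x₀ = -0.1, x₁ = 1.17

Secant formula: x_{n+1} = x_n - f(x_n)(x_n - x_{n-1})/(f(x_n) - f(x_{n-1}))

Iteration 1:
  f(-0.100000) = -1.205171
  f(1.170000) = 0.859633
  x_2 = 1.170000 - 0.859633×(1.170000 - (-0.100000))/(0.859633 - (-1.205171))
       = 0.641265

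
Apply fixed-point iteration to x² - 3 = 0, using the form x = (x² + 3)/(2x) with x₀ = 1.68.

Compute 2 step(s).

Equation: x² - 3 = 0
Fixed-point form: x = (x² + 3)/(2x)
x₀ = 1.68

x_1 = g(1.680000) = 1.732857
x_2 = g(1.732857) = 1.732051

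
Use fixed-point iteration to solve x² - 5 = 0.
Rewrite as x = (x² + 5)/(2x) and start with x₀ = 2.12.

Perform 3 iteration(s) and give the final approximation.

Equation: x² - 5 = 0
Fixed-point form: x = (x² + 5)/(2x)
x₀ = 2.12

x_1 = g(2.120000) = 2.239245
x_2 = g(2.239245) = 2.236070
x_3 = g(2.236070) = 2.236068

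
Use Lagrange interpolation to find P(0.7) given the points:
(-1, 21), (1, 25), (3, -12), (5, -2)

Lagrange interpolation formula:
P(x) = Σ yᵢ × Lᵢ(x)
where Lᵢ(x) = Π_{j≠i} (x - xⱼ)/(xᵢ - xⱼ)

L_0(0.7) = (0.7 - 1)/(-1 - 1) × (0.7 - 3)/(-1 - 3) × (0.7 - 5)/(-1 - 5) = 0.061813
L_1(0.7) = (0.7 - (-1))/(1 - (-1)) × (0.7 - 3)/(1 - 3) × (0.7 - 5)/(1 - 5) = 1.050812
L_2(0.7) = (0.7 - (-1))/(3 - (-1)) × (0.7 - 1)/(3 - 1) × (0.7 - 5)/(3 - 5) = -0.137063
L_3(0.7) = (0.7 - (-1))/(5 - (-1)) × (0.7 - 1)/(5 - 1) × (0.7 - 3)/(5 - 3) = 0.024438

P(0.7) = 21×L_0(0.7) + 25×L_1(0.7) + (-12)×L_2(0.7) + (-2)×L_3(0.7)
P(0.7) = 29.164250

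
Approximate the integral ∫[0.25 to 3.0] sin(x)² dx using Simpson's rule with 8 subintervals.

f(x) = sin(x)²
a = 0.25, b = 3.0, n = 8
h = (b - a)/n = 0.343750

Simpson's rule: (h/3)[f(x₀) + 4f(x₁) + 2f(x₂) + ... + f(xₙ)]

x_0 = 0.2500, f(x_0) = 0.061209, coefficient = 1
x_1 = 0.5938, f(x_1) = 0.313010, coefficient = 4
x_2 = 0.9375, f(x_2) = 0.649767, coefficient = 2
x_3 = 1.2812, f(x_3) = 0.918480, coefficient = 4
x_4 = 1.6250, f(x_4) = 0.997065, coefficient = 2
x_5 = 1.9688, f(x_5) = 0.849818, coefficient = 4
x_6 = 2.3125, f(x_6) = 0.543639, coefficient = 2
x_7 = 2.6562, f(x_7) = 0.217633, coefficient = 4
x_8 = 3.0000, f(x_8) = 0.019915, coefficient = 1

I ≈ (0.343750/3) × 13.657830 = 1.564960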